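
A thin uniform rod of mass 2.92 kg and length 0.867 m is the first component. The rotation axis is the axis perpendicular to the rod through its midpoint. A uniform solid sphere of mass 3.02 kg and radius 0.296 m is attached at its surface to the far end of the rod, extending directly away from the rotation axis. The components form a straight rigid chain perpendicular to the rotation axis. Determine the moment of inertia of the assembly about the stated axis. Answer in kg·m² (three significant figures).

Thin rod: I_cm = (1/12)ML² = (1/12)(2.92)(0.867)² = 0.18291 kg·m²; axis through the centre, so I = 0.18291 kg·m².
Solid sphere: I_cm = (2/5)MR² = (2/5)(3.02)(0.296)² = 0.10584 kg·m²; centre at d = 0.4335 + 0.296 = 0.7295 m, so I = I_cm + Md² gives I = 0.10584 + (3.02)(0.7295)² = 1.713 kg·m².
Total I = 0.18291 + 1.713 = 1.8959 kg·m².

1.90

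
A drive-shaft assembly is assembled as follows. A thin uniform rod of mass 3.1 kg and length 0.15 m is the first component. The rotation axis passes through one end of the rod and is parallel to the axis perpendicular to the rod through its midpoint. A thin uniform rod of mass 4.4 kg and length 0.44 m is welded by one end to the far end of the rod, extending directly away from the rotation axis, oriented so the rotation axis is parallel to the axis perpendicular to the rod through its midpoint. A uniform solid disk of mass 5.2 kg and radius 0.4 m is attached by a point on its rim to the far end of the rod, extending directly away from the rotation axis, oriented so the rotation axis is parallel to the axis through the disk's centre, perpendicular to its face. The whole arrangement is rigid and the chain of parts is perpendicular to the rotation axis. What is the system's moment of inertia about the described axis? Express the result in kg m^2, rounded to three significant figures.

6.21

Thin rod: I_cm = (1/12)ML² = (1/12)(3.1)(0.15)² = 0.0058125 kg m^2; centre at d = 0.075 m, so I = I_cm + Md² gives I = 0.0058125 + (3.1)(0.075)² = 0.02325 kg m^2.
Thin rod: I_cm = (1/12)ML² = (1/12)(4.4)(0.44)² = 0.070987 kg m^2; centre at d = 0.075 + 0.075 + 0.22 = 0.37 m, so I = I_cm + Md² gives I = 0.070987 + (4.4)(0.37)² = 0.67335 kg m^2.
Solid disk: I_cm = (1/2)MR² = (1/2)(5.2)(0.4)² = 0.416 kg m^2; centre at d = 0.075 + 0.075 + 0.22 + 0.22 + 0.4 = 0.99 m, so I = I_cm + Md² gives I = 0.416 + (5.2)(0.99)² = 5.5125 kg m^2.
Total I = 0.02325 + 0.67335 + 5.5125 = 6.2091 kg m^2.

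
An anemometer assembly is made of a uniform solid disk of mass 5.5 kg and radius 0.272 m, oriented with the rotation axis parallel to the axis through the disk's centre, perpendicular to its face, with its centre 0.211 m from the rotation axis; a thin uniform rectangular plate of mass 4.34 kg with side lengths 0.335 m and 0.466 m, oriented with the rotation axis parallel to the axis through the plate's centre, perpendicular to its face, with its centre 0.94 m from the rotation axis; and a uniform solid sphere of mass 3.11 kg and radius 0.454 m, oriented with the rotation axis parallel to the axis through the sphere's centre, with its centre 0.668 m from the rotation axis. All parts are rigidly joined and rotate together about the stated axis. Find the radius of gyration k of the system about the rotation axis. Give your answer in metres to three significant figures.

0.683

Solid disk: I_cm = (1/2)MR² = (1/2)(5.5)(0.272)² = 0.20346 kg·m²; centre at d = 0.211 m, so the parallel axis theorem gives I = 0.20346 + (5.5)(0.211)² = 0.44832 kg·m².
Rectangular plate: I_cm = (1/12)M(a²+b²) = (1/12)(4.34)[(0.335)² + (0.466)²] = 0.11913 kg·m²; centre at d = 0.94 m, so the parallel axis theorem gives I = 0.11913 + (4.34)(0.94)² = 3.954 kg·m².
Solid sphere: I_cm = (2/5)MR² = (2/5)(3.11)(0.454)² = 0.25641 kg·m²; centre at d = 0.668 m, so the parallel axis theorem gives I = 0.25641 + (3.11)(0.668)² = 1.6442 kg·m².
Total I = 6.0464 kg·m²; total mass M = 12.95 kg.
k = √(I/M) = √(6.0464/12.95) = 0.68331 m.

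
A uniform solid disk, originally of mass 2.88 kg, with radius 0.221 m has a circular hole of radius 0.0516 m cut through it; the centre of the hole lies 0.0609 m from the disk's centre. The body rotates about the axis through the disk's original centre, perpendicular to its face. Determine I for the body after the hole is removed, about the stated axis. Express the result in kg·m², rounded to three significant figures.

0.0695

Unpierced body about its centre: I₀ = (1/2)MR² = (1/2)(2.88)(0.221)² = 0.070331 kg·m².
The removed disk has mass m = M·(r/R)² = (2.88)(0.0516/0.221)² = 0.157 kg (same uniform areal density).
Its moment of inertia about the rotation axis (parallel-axis theorem): I_hole = (1/2)mr² + md² = (1/2)(0.157)(0.0516)² + (0.157)(0.0609)² = 0.00079131 kg·m².
Treating the hole as negative mass, I = I₀ − I_hole = 0.070331 − 0.00079131 = 0.06954 kg·m².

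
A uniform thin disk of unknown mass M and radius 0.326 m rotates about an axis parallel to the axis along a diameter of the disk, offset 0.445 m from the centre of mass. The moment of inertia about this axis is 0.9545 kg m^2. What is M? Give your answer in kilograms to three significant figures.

I = I_cm + Md² = (1/4)MR² + Md² = M·[0.25·(0.326)² + (0.445)²] = M·0.22459.
So M = 0.9545 / 0.22459 = 4.2499 kg.

4.25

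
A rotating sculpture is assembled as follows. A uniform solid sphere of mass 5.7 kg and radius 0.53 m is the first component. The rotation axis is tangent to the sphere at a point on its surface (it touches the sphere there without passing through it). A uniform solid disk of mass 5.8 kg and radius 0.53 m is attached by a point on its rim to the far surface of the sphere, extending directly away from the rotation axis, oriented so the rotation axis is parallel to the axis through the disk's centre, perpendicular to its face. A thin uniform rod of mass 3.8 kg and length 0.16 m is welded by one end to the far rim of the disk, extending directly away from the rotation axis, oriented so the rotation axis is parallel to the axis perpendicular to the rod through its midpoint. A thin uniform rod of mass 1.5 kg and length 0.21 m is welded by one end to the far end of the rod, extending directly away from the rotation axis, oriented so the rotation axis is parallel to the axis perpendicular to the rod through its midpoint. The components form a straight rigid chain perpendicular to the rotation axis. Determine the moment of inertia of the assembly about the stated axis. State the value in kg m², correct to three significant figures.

Solid sphere: I_cm = (2/5)MR² = (2/5)(5.7)(0.53)² = 0.64045 kg m²; centre at d = 0.53 m, so I = I_cm + Md² gives I = 0.64045 + (5.7)(0.53)² = 2.2416 kg m².
Solid disk: I_cm = (1/2)MR² = (1/2)(5.8)(0.53)² = 0.81461 kg m²; centre at d = 0.53 + 0.53 + 0.53 = 1.59 m, so I = I_cm + Md² gives I = 0.81461 + (5.8)(1.59)² = 15.478 kg m².
Thin rod: I_cm = (1/12)ML² = (1/12)(3.8)(0.16)² = 0.0081067 kg m²; centre at d = 0.53 + 0.53 + 0.53 + 0.53 + 0.08 = 2.2 m, so I = I_cm + Md² gives I = 0.0081067 + (3.8)(2.2)² = 18.4 kg m².
Thin rod: I_cm = (1/12)ML² = (1/12)(1.5)(0.21)² = 0.0055125 kg m²; centre at d = 0.53 + 0.53 + 0.53 + 0.53 + 0.08 + 0.08 + 0.105 = 2.385 m, so I = I_cm + Md² gives I = 0.0055125 + (1.5)(2.385)² = 8.5379 kg m².
Total I = 2.2416 + 15.478 + 18.4 + 8.5379 = 44.657 kg m².

44.7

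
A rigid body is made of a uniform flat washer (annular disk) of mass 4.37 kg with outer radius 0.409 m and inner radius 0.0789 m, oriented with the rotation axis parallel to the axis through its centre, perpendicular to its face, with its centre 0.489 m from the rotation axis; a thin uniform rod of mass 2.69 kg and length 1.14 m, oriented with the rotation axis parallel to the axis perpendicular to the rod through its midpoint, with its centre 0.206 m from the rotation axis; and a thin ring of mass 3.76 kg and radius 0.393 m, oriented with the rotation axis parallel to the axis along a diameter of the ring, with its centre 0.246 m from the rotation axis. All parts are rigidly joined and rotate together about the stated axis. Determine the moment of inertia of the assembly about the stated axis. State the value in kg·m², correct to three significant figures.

2.35

Annular disk: I_cm = (1/2)M(R²+r²) = (1/2)(4.37)[(0.409)² + (0.0789)²] = 0.37911 kg·m²; centre at d = 0.489 m, so I = I_cm + Md² gives I = 0.37911 + (4.37)(0.489)² = 1.4241 kg·m².
Thin rod: I_cm = (1/12)ML² = (1/12)(2.69)(1.14)² = 0.29133 kg·m²; centre at d = 0.206 m, so I = I_cm + Md² gives I = 0.29133 + (2.69)(0.206)² = 0.40548 kg·m².
Thin ring: I_cm = (1/2)MR² = (1/2)(3.76)(0.393)² = 0.29036 kg·m²; centre at d = 0.246 m, so I = I_cm + Md² gives I = 0.29036 + (3.76)(0.246)² = 0.5179 kg·m².
Total I = 1.4241 + 0.40548 + 0.5179 = 2.3475 kg·m².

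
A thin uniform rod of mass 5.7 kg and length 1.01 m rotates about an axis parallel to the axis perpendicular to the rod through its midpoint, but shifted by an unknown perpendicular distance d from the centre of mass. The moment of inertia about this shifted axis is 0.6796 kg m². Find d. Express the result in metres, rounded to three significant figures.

0.185

About the centre-of-mass axis, I_cm = (1/12)ML² = (1/12)(5.7)(1.01)² = 0.48455 kg m².
Parallel axis theorem: I = I_cm + Md², so Md² = 0.6796 − 0.48455 = 0.19505 kg m².
d = √(0.19505 / 5.7) = 0.18499 m.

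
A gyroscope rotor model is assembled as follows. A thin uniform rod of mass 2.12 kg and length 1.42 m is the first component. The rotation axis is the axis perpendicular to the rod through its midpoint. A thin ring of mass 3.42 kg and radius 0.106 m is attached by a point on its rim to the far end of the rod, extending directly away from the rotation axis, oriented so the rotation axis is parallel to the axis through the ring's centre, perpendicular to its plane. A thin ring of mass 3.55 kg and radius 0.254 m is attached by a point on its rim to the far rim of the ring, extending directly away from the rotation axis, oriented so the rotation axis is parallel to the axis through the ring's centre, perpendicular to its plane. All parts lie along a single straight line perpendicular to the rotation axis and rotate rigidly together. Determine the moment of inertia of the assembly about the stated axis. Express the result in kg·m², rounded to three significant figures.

7.81

Thin rod: I_cm = (1/12)ML² = (1/12)(2.12)(1.42)² = 0.35623 kg·m²; axis through the centre, so I = 0.35623 kg·m².
Thin ring: I_cm = MR² = (3.42)(0.106)² = 0.038427 kg·m²; centre at d = 0.71 + 0.106 = 0.816 m, so I = I_cm + Md² gives I = 0.038427 + (3.42)(0.816)² = 2.3157 kg·m².
Thin ring: I_cm = MR² = (3.55)(0.254)² = 0.22903 kg·m²; centre at d = 0.71 + 0.106 + 0.106 + 0.254 = 1.176 m, so I = I_cm + Md² gives I = 0.22903 + (3.55)(1.176)² = 5.1386 kg·m².
Total I = 0.35623 + 2.3157 + 5.1386 = 7.8105 kg·m².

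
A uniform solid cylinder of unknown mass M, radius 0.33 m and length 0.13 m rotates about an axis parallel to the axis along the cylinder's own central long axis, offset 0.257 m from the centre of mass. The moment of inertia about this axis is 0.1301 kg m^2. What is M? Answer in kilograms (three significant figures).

1.08

I = I_cm + Md² = (1/2)MR² + Md² = M·[0.5·(0.33)² + (0.257)²] = M·0.1205.
So M = 0.1301 / 0.1205 = 1.0797 kg.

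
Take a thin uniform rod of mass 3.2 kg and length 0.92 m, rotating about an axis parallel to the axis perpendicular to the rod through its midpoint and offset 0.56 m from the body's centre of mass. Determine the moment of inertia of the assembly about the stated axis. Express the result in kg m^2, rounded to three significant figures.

I_cm = (1/12)ML² = (1/12)(3.2)(0.92)² = 0.22571 kg m^2; centre at d = 0.56 m, so I = I_cm + Md² gives I = 0.22571 + (3.2)(0.56)² = 1.2292 kg m^2.

1.23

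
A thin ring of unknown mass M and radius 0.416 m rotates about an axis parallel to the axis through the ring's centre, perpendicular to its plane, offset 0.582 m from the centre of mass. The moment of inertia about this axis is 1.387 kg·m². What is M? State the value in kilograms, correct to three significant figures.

I = I_cm + Md² = MR² + Md² = M·[1·(0.416)² + (0.582)²] = M·0.51178.
So M = 1.387 / 0.51178 = 2.7101 kg.

2.71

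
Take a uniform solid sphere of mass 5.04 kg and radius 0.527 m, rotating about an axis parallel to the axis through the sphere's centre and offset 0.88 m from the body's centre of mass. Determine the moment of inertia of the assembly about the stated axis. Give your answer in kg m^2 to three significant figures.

4.46

I_cm = (2/5)MR² = (2/5)(5.04)(0.527)² = 0.5599 kg m^2; centre at d = 0.88 m, so I = I_cm + Md² gives I = 0.5599 + (5.04)(0.88)² = 4.4629 kg m^2.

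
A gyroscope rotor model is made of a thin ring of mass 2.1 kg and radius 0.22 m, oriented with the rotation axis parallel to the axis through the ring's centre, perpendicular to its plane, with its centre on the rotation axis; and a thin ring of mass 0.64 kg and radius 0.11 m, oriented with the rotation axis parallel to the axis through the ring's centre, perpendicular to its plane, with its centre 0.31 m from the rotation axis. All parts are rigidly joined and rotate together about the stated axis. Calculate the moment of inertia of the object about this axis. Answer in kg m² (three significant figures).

Thin ring: I_cm = MR² = (2.1)(0.22)² = 0.10164 kg m²; axis through the centre, so I = 0.10164 kg m².
Thin ring: I_cm = MR² = (0.64)(0.11)² = 0.007744 kg m²; centre at d = 0.31 m, so I = I_cm + Md² gives I = 0.007744 + (0.64)(0.31)² = 0.069248 kg m².
Total I = 0.10164 + 0.069248 = 0.17089 kg m².

0.171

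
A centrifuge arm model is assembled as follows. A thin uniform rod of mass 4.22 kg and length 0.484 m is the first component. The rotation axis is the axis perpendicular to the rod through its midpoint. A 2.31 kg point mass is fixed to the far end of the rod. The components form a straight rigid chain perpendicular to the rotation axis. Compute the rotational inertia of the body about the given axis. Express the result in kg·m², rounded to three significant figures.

0.218

Thin rod: I_cm = (1/12)ML² = (1/12)(4.22)(0.484)² = 0.08238 kg·m²; axis through the centre, so I = 0.08238 kg·m².
Point mass: I_cm = 0; centre at d = 0.242 m, so I = I_cm + Md² gives I = 0 + (2.31)(0.242)² = 0.13528 kg·m².
Total I = 0.08238 + 0.13528 = 0.21766 kg·m².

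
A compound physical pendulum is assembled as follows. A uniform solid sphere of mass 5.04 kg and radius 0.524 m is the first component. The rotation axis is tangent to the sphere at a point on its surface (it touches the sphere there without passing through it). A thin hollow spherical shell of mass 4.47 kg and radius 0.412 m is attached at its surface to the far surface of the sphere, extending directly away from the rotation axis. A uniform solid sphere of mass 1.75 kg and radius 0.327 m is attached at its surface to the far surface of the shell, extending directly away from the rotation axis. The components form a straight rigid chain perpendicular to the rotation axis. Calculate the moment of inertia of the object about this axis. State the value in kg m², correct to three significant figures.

20.5

Solid sphere: I_cm = (2/5)MR² = (2/5)(5.04)(0.524)² = 0.55355 kg m²; centre at d = 0.524 m, so the parallel axis theorem gives I = 0.55355 + (5.04)(0.524)² = 1.9374 kg m².
Spherical shell: I_cm = (2/3)MR² = (2/3)(4.47)(0.412)² = 0.50584 kg m²; centre at d = 0.524 + 0.524 + 0.412 = 1.46 m, so the parallel axis theorem gives I = 0.50584 + (4.47)(1.46)² = 10.034 kg m².
Solid sphere: I_cm = (2/5)MR² = (2/5)(1.75)(0.327)² = 0.07485 kg m²; centre at d = 0.524 + 0.524 + 0.412 + 0.412 + 0.327 = 2.199 m, so the parallel axis theorem gives I = 0.07485 + (1.75)(2.199)² = 8.5372 kg m².
Total I = 1.9374 + 10.034 + 8.5372 = 20.509 kg m².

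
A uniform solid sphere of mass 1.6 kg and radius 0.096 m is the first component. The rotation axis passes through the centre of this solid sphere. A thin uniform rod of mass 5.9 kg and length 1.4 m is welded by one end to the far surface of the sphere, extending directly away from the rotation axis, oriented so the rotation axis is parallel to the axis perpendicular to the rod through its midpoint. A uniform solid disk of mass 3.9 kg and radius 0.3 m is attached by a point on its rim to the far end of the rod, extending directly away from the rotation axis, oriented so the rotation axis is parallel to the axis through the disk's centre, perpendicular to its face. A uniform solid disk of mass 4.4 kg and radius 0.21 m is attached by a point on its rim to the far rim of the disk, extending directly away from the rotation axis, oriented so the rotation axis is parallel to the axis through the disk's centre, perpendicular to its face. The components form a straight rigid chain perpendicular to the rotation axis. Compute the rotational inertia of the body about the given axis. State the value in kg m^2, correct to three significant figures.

41.0

Solid sphere: I_cm = (2/5)MR² = (2/5)(1.6)(0.096)² = 0.0058982 kg m^2; axis through the centre, so I = 0.0058982 kg m^2.
Thin rod: I_cm = (1/12)ML² = (1/12)(5.9)(1.4)² = 0.96367 kg m^2; centre at d = 0.096 + 0.7 = 0.796 m, so the parallel axis theorem gives I = 0.96367 + (5.9)(0.796)² = 4.702 kg m^2.
Solid disk: I_cm = (1/2)MR² = (1/2)(3.9)(0.3)² = 0.1755 kg m^2; centre at d = 0.096 + 0.7 + 0.7 + 0.3 = 1.796 m, so the parallel axis theorem gives I = 0.1755 + (3.9)(1.796)² = 12.755 kg m^2.
Solid disk: I_cm = (1/2)MR² = (1/2)(4.4)(0.21)² = 0.09702 kg m^2; centre at d = 0.096 + 0.7 + 0.7 + 0.3 + 0.3 + 0.21 = 2.306 m, so the parallel axis theorem gives I = 0.09702 + (4.4)(2.306)² = 23.495 kg m^2.
Total I = 0.0058982 + 4.702 + 12.755 + 23.495 = 40.958 kg m^2.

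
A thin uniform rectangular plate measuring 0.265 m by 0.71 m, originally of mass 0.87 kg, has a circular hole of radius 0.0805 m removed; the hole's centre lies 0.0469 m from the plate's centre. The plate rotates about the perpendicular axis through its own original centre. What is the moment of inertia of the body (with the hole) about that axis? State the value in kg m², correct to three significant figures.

Unpierced body about its centre: I₀ = (1/12)M(a²+b²) = (1/12)(0.87)[(0.265)² + (0.71)²] = 0.041639 kg m².
The removed disk has mass m = M·πr²/(ab) = (0.87)·π(0.0805)²/(0.265·0.71) = 0.094136 kg (same uniform areal density).
Its moment of inertia about the rotation axis (parallel-axis theorem): I_hole = (1/2)mr² + md² = (1/2)(0.094136)(0.0805)² + (0.094136)(0.0469)² = 0.00051208 kg m².
Treating the hole as negative mass, I = I₀ − I_hole = 0.041639 − 0.00051208 = 0.041126 kg m².

0.0411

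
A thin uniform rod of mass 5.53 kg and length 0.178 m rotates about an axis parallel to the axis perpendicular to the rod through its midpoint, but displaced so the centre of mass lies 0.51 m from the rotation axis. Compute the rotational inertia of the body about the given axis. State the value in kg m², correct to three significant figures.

I_cm = (1/12)ML² = (1/12)(5.53)(0.178)² = 0.014601 kg m²; centre at d = 0.51 m, so I = I_cm + Md² gives I = 0.014601 + (5.53)(0.51)² = 1.453 kg m².

1.45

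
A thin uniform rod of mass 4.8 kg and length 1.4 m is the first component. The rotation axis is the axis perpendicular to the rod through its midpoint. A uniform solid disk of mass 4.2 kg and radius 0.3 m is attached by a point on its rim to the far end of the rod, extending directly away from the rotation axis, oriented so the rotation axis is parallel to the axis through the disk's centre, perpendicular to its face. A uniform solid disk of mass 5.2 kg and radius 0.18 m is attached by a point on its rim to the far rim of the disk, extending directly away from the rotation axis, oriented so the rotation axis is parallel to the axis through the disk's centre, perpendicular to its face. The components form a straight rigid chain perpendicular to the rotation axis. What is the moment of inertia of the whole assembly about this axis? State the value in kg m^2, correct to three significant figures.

16.6

Thin rod: I_cm = (1/12)ML² = (1/12)(4.8)(1.4)² = 0.784 kg m^2; axis through the centre, so I = 0.784 kg m^2.
Solid disk: I_cm = (1/2)MR² = (1/2)(4.2)(0.3)² = 0.189 kg m^2; centre at d = 0.7 + 0.3 = 1 m, so I = I_cm + Md² gives I = 0.189 + (4.2)(1)² = 4.389 kg m^2.
Solid disk: I_cm = (1/2)MR² = (1/2)(5.2)(0.18)² = 0.08424 kg m^2; centre at d = 0.7 + 0.3 + 0.3 + 0.18 = 1.48 m, so I = I_cm + Md² gives I = 0.08424 + (5.2)(1.48)² = 11.474 kg m^2.
Total I = 0.784 + 4.389 + 11.474 = 16.647 kg m^2.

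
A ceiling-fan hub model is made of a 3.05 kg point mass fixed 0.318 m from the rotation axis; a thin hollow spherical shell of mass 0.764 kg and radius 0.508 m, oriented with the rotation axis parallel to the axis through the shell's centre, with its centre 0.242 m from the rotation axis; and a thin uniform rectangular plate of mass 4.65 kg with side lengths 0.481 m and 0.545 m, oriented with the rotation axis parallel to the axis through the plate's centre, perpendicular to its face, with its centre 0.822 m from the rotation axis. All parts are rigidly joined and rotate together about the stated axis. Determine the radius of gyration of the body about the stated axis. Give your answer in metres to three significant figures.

Point mass: I_cm = 0; centre at d = 0.318 m, so the parallel axis theorem gives I = 0 + (3.05)(0.318)² = 0.30843 kg·m².
Spherical shell: I_cm = (2/3)MR² = (2/3)(0.764)(0.508)² = 0.13144 kg·m²; centre at d = 0.242 m, so the parallel axis theorem gives I = 0.13144 + (0.764)(0.242)² = 0.17618 kg·m².
Rectangular plate: I_cm = (1/12)M(a²+b²) = (1/12)(4.65)[(0.481)² + (0.545)²] = 0.20475 kg·m²; centre at d = 0.822 m, so the parallel axis theorem gives I = 0.20475 + (4.65)(0.822)² = 3.3467 kg·m².
Total I = 3.8313 kg·m²; total mass M = 8.464 kg.
k = √(I/M) = √(3.8313/8.464) = 0.6728 m.

0.673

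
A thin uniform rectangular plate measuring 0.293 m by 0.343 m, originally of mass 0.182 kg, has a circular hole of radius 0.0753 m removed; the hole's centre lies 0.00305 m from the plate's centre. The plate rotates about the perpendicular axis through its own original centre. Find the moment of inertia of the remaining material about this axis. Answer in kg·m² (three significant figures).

0.00299

Unpierced body about its centre: I₀ = (1/12)M(a²+b²) = (1/12)(0.182)[(0.293)² + (0.343)²] = 0.0030864 kg·m².
The removed disk has mass m = M·πr²/(ab) = (0.182)·π(0.0753)²/(0.293·0.343) = 0.032259 kg (same uniform areal density).
Its moment of inertia about the rotation axis (parallel-axis theorem): I_hole = (1/2)mr² + md² = (1/2)(0.032259)(0.0753)² + (0.032259)(0.00305)² = 9.1756e-05 kg·m².
Treating the hole as negative mass, I = I₀ − I_hole = 0.0030864 − 9.1756e-05 = 0.0029946 kg·m².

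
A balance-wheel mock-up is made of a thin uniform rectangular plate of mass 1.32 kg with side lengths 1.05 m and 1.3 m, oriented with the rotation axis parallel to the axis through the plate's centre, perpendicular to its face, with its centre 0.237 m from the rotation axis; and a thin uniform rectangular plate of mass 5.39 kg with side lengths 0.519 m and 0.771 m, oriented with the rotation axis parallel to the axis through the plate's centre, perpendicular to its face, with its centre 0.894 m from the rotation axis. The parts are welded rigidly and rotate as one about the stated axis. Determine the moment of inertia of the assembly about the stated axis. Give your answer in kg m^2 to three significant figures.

5.08

Rectangular plate: I_cm = (1/12)M(a²+b²) = (1/12)(1.32)[(1.05)² + (1.3)²] = 0.30718 kg m^2; centre at d = 0.237 m, so I = I_cm + Md² gives I = 0.30718 + (1.32)(0.237)² = 0.38132 kg m^2.
Rectangular plate: I_cm = (1/12)M(a²+b²) = (1/12)(5.39)[(0.519)² + (0.771)²] = 0.38799 kg m^2; centre at d = 0.894 m, so I = I_cm + Md² gives I = 0.38799 + (5.39)(0.894)² = 4.6959 kg m^2.
Total I = 0.38132 + 4.6959 = 5.0772 kg m^2.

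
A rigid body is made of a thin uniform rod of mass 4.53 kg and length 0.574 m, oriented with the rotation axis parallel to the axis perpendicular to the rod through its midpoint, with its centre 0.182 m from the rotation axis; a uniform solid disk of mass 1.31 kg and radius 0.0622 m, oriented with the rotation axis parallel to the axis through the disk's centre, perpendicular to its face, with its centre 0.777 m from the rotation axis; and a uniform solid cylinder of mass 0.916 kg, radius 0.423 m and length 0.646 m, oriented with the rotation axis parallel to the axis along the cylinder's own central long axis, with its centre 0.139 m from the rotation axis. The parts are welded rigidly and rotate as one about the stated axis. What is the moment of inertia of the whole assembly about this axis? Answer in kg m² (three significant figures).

Thin rod: I_cm = (1/12)ML² = (1/12)(4.53)(0.574)² = 0.12438 kg m²; centre at d = 0.182 m, so I = I_cm + Md² gives I = 0.12438 + (4.53)(0.182)² = 0.27443 kg m².
Solid disk: I_cm = (1/2)MR² = (1/2)(1.31)(0.0622)² = 0.0025341 kg m²; centre at d = 0.777 m, so I = I_cm + Md² gives I = 0.0025341 + (1.31)(0.777)² = 0.79342 kg m².
Solid cylinder: I_cm = (1/2)MR² = (1/2)(0.916)(0.423)² = 0.081949 kg m²; centre at d = 0.139 m, so I = I_cm + Md² gives I = 0.081949 + (0.916)(0.139)² = 0.099648 kg m².
Total I = 0.27443 + 0.79342 + 0.099648 = 1.1675 kg m².

1.17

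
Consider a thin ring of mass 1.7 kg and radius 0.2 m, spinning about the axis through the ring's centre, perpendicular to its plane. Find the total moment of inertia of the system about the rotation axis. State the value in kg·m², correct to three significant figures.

I_cm = MR² = (1.7)(0.2)² = 0.068 kg·m²; axis through the centre, so I = 0.068 kg·m².

0.0680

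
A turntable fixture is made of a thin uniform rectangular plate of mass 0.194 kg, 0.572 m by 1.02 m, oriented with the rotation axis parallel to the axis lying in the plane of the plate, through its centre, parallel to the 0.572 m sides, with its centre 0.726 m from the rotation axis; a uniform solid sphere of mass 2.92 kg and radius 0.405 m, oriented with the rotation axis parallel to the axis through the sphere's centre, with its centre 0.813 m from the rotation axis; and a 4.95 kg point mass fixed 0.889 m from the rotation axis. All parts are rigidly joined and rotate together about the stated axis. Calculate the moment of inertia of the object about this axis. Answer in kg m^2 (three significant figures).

6.15

Rectangular plate: I_cm = (1/12)Mb² = (1/12)(0.194)(1.02)² = 0.01682 kg m^2; centre at d = 0.726 m, so I = I_cm + Md² gives I = 0.01682 + (0.194)(0.726)² = 0.11907 kg m^2.
Solid sphere: I_cm = (2/5)MR² = (2/5)(2.92)(0.405)² = 0.19158 kg m^2; centre at d = 0.813 m, so I = I_cm + Md² gives I = 0.19158 + (2.92)(0.813)² = 2.1216 kg m^2.
Point mass: I_cm = 0; centre at d = 0.889 m, so I = I_cm + Md² gives I = 0 + (4.95)(0.889)² = 3.9121 kg m^2.
Total I = 0.11907 + 2.1216 + 3.9121 = 6.1528 kg m^2.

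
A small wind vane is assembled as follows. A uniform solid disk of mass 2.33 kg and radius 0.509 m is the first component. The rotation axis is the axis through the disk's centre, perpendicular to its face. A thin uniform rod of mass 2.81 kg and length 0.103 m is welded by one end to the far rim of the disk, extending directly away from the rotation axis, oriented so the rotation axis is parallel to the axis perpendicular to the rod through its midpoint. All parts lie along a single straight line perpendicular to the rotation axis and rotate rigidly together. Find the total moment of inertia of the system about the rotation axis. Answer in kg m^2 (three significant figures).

Solid disk: I_cm = (1/2)MR² = (1/2)(2.33)(0.509)² = 0.30183 kg m^2; axis through the centre, so I = 0.30183 kg m^2.
Thin rod: I_cm = (1/12)ML² = (1/12)(2.81)(0.103)² = 0.0024843 kg m^2; centre at d = 0.509 + 0.0515 = 0.5605 m, so the parallel axis theorem gives I = 0.0024843 + (2.81)(0.5605)² = 0.88527 kg m^2.
Total I = 0.30183 + 0.88527 = 1.1871 kg m^2.

1.19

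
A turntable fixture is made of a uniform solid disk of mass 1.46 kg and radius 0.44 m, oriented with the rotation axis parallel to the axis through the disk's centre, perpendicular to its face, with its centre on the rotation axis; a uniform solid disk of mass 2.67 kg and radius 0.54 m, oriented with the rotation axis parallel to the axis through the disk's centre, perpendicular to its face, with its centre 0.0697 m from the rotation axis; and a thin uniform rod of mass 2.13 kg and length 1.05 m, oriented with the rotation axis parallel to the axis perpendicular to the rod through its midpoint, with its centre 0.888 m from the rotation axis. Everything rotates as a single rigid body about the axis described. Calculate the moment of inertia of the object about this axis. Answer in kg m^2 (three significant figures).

Solid disk: I_cm = (1/2)MR² = (1/2)(1.46)(0.44)² = 0.14133 kg m^2; axis through the centre, so I = 0.14133 kg m^2.
Solid disk: I_cm = (1/2)MR² = (1/2)(2.67)(0.54)² = 0.38929 kg m^2; centre at d = 0.0697 m, so the parallel axis theorem gives I = 0.38929 + (2.67)(0.0697)² = 0.40226 kg m^2.
Thin rod: I_cm = (1/12)ML² = (1/12)(2.13)(1.05)² = 0.19569 kg m^2; centre at d = 0.888 m, so the parallel axis theorem gives I = 0.19569 + (2.13)(0.888)² = 1.8753 kg m^2.
Total I = 0.14133 + 0.40226 + 1.8753 = 2.4189 kg m^2.

2.42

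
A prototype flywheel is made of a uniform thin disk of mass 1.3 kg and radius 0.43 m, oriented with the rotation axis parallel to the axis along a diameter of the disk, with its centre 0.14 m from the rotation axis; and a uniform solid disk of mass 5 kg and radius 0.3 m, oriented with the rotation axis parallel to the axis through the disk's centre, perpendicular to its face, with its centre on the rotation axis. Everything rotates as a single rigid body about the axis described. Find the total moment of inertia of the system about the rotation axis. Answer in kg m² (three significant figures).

0.311

Thin disk: I_cm = (1/4)MR² = (1/4)(1.3)(0.43)² = 0.060092 kg m²; centre at d = 0.14 m, so the parallel axis theorem gives I = 0.060092 + (1.3)(0.14)² = 0.085572 kg m².
Solid disk: I_cm = (1/2)MR² = (1/2)(5)(0.3)² = 0.225 kg m²; axis through the centre, so I = 0.225 kg m².
Total I = 0.085572 + 0.225 = 0.31057 kg m².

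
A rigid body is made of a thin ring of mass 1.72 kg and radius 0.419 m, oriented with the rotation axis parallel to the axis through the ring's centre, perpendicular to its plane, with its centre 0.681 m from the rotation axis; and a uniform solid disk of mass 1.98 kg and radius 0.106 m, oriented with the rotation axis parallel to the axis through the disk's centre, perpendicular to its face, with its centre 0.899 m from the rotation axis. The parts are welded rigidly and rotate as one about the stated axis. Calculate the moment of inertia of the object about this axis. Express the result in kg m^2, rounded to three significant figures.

2.71

Thin ring: I_cm = MR² = (1.72)(0.419)² = 0.30196 kg m^2; centre at d = 0.681 m, so the parallel axis theorem gives I = 0.30196 + (1.72)(0.681)² = 1.0996 kg m^2.
Solid disk: I_cm = (1/2)MR² = (1/2)(1.98)(0.106)² = 0.011124 kg m^2; centre at d = 0.899 m, so the parallel axis theorem gives I = 0.011124 + (1.98)(0.899)² = 1.6114 kg m^2.
Total I = 1.0996 + 1.6114 = 2.711 kg m^2.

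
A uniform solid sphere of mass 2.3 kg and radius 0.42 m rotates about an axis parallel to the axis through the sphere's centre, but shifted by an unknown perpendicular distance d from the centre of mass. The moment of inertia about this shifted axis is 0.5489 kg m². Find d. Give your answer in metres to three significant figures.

0.410

About the centre-of-mass axis, I_cm = (2/5)MR² = (2/5)(2.3)(0.42)² = 0.16229 kg m².
Parallel axis theorem: I = I_cm + Md², so Md² = 0.5489 − 0.16229 = 0.38661 kg m².
d = √(0.38661 / 2.3) = 0.40999 m.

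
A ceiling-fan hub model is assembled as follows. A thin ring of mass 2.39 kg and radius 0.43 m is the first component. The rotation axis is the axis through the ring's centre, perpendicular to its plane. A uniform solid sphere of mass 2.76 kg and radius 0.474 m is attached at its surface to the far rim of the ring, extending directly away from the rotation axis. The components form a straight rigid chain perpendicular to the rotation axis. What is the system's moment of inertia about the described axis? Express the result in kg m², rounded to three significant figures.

Thin ring: I_cm = MR² = (2.39)(0.43)² = 0.44191 kg m²; axis through the centre, so I = 0.44191 kg m².
Solid sphere: I_cm = (2/5)MR² = (2/5)(2.76)(0.474)² = 0.24804 kg m²; centre at d = 0.43 + 0.474 = 0.904 m, so I = I_cm + Md² gives I = 0.24804 + (2.76)(0.904)² = 2.5036 kg m².
Total I = 0.44191 + 2.5036 = 2.9455 kg m².

2.95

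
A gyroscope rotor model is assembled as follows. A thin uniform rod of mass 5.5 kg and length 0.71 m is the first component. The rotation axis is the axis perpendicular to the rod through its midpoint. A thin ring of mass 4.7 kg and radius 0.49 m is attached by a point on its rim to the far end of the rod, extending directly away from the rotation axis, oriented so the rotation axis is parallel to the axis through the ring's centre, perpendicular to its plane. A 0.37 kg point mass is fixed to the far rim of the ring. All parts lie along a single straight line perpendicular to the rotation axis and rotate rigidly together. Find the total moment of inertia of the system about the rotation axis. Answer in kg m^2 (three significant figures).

5.37

Thin rod: I_cm = (1/12)ML² = (1/12)(5.5)(0.71)² = 0.23105 kg m^2; axis through the centre, so I = 0.23105 kg m^2.
Thin ring: I_cm = MR² = (4.7)(0.49)² = 1.1285 kg m^2; centre at d = 0.355 + 0.49 = 0.845 m, so the parallel axis theorem gives I = 1.1285 + (4.7)(0.845)² = 4.4844 kg m^2.
Point mass: I_cm = 0; centre at d = 0.355 + 0.49 + 0.49 = 1.335 m, so the parallel axis theorem gives I = 0 + (0.37)(1.335)² = 0.65942 kg m^2.
Total I = 0.23105 + 4.4844 + 0.65942 = 5.3749 kg m^2.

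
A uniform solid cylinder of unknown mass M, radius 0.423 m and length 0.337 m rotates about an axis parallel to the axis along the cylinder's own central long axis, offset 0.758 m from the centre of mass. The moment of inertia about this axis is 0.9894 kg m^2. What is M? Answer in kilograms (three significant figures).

1.49

I = I_cm + Md² = (1/2)MR² + Md² = M·[0.5·(0.423)² + (0.758)²] = M·0.66403.
So M = 0.9894 / 0.66403 = 1.49 kg.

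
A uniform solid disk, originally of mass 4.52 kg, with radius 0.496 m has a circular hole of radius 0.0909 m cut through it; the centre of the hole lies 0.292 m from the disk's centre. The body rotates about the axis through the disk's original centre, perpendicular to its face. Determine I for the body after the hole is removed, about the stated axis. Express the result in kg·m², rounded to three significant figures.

0.542

Unpierced body about its centre: I₀ = (1/2)MR² = (1/2)(4.52)(0.496)² = 0.556 kg·m².
The removed disk has mass m = M·(r/R)² = (4.52)(0.0909/0.496)² = 0.15181 kg (same uniform areal density).
Its moment of inertia about the rotation axis (parallel-axis theorem): I_hole = (1/2)mr² + md² = (1/2)(0.15181)(0.0909)² + (0.15181)(0.292)² = 0.013571 kg·m².
Treating the hole as negative mass, I = I₀ − I_hole = 0.556 − 0.013571 = 0.54242 kg·m².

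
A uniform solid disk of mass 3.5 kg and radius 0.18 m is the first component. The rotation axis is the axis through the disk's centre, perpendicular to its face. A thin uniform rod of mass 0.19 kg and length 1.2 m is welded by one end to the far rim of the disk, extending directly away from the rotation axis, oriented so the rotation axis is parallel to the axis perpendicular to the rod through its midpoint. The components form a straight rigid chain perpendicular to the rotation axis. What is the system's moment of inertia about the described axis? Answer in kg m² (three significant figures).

0.195

Solid disk: I_cm = (1/2)MR² = (1/2)(3.5)(0.18)² = 0.0567 kg m²; axis through the centre, so I = 0.0567 kg m².
Thin rod: I_cm = (1/12)ML² = (1/12)(0.19)(1.2)² = 0.0228 kg m²; centre at d = 0.18 + 0.6 = 0.78 m, so I = I_cm + Md² gives I = 0.0228 + (0.19)(0.78)² = 0.1384 kg m².
Total I = 0.0567 + 0.1384 = 0.1951 kg m².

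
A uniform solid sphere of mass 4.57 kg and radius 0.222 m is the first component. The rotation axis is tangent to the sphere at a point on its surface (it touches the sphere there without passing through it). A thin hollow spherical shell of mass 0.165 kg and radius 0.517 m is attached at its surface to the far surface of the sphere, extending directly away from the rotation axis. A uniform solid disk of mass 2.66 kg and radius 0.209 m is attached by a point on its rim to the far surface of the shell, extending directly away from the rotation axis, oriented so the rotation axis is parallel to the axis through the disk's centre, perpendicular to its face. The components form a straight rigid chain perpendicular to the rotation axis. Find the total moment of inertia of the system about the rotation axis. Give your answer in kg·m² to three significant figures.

Solid sphere: I_cm = (2/5)MR² = (2/5)(4.57)(0.222)² = 0.090091 kg·m²; centre at d = 0.222 m, so I = I_cm + Md² gives I = 0.090091 + (4.57)(0.222)² = 0.31532 kg·m².
Spherical shell: I_cm = (2/3)MR² = (2/3)(0.165)(0.517)² = 0.029402 kg·m²; centre at d = 0.222 + 0.222 + 0.517 = 0.961 m, so I = I_cm + Md² gives I = 0.029402 + (0.165)(0.961)² = 0.18178 kg·m².
Solid disk: I_cm = (1/2)MR² = (1/2)(2.66)(0.209)² = 0.058096 kg·m²; centre at d = 0.222 + 0.222 + 0.517 + 0.517 + 0.209 = 1.687 m, so I = I_cm + Md² gives I = 0.058096 + (2.66)(1.687)² = 7.6284 kg·m².
Total I = 0.31532 + 0.18178 + 7.6284 = 8.1255 kg·m².

8.13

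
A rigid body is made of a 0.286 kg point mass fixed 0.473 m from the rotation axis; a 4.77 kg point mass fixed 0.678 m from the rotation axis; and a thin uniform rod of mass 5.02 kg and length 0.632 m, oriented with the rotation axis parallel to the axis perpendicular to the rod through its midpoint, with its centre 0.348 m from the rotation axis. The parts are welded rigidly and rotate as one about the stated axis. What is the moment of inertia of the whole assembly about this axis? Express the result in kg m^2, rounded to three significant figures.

3.03

Point mass: I_cm = 0; centre at d = 0.473 m, so I = I_cm + Md² gives I = 0 + (0.286)(0.473)² = 0.063986 kg m^2.
Point mass: I_cm = 0; centre at d = 0.678 m, so I = I_cm + Md² gives I = 0 + (4.77)(0.678)² = 2.1927 kg m^2.
Thin rod: I_cm = (1/12)ML² = (1/12)(5.02)(0.632)² = 0.16709 kg m^2; centre at d = 0.348 m, so I = I_cm + Md² gives I = 0.16709 + (5.02)(0.348)² = 0.77503 kg m^2.
Total I = 0.063986 + 2.1927 + 0.77503 = 3.0317 kg m^2.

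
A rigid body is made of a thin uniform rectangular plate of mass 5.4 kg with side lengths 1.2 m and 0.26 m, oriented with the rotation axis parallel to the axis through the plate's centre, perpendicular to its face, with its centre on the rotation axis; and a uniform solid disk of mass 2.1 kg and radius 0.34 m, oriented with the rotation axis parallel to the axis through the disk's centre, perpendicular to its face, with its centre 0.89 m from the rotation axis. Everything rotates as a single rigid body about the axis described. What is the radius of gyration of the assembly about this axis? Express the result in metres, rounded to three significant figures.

Rectangular plate: I_cm = (1/12)M(a²+b²) = (1/12)(5.4)[(1.2)² + (0.26)²] = 0.67842 kg m^2; axis through the centre, so I = 0.67842 kg m^2.
Solid disk: I_cm = (1/2)MR² = (1/2)(2.1)(0.34)² = 0.12138 kg m^2; centre at d = 0.89 m, so the parallel axis theorem gives I = 0.12138 + (2.1)(0.89)² = 1.7848 kg m^2.
Total I = 2.4632 kg m^2; total mass M = 7.5 kg.
k = √(I/M) = √(2.4632/7.5) = 0.57309 m.

0.573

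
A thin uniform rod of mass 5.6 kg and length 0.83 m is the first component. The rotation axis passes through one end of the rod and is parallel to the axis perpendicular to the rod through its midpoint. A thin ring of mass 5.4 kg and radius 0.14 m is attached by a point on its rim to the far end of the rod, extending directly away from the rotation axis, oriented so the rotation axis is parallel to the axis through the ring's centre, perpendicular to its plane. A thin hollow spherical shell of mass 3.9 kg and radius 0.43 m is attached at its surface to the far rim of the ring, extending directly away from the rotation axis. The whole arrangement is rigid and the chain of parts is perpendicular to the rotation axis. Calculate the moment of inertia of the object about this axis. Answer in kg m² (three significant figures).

16.2

Thin rod: I_cm = (1/12)ML² = (1/12)(5.6)(0.83)² = 0.32149 kg m²; centre at d = 0.415 m, so I = I_cm + Md² gives I = 0.32149 + (5.6)(0.415)² = 1.2859 kg m².
Thin ring: I_cm = MR² = (5.4)(0.14)² = 0.10584 kg m²; centre at d = 0.415 + 0.415 + 0.14 = 0.97 m, so I = I_cm + Md² gives I = 0.10584 + (5.4)(0.97)² = 5.1867 kg m².
Spherical shell: I_cm = (2/3)MR² = (2/3)(3.9)(0.43)² = 0.48074 kg m²; centre at d = 0.415 + 0.415 + 0.14 + 0.14 + 0.43 = 1.54 m, so I = I_cm + Md² gives I = 0.48074 + (3.9)(1.54)² = 9.73 kg m².
Total I = 1.2859 + 5.1867 + 9.73 = 16.203 kg m².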